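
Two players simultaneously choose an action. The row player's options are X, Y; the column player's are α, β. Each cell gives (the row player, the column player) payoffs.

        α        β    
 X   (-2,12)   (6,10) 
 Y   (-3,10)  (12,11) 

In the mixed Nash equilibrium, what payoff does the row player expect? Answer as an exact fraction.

-6/7

The column player mixes with probability q on α, chosen so the row player is indifferent: (-2)q + 6(1−q) = (-3)q + 12(1−q) gives q = 6/7.
The row player's expected payoff (from either row, since indifferent) is (-2)·6/7 + 6·1/7 = -6/7.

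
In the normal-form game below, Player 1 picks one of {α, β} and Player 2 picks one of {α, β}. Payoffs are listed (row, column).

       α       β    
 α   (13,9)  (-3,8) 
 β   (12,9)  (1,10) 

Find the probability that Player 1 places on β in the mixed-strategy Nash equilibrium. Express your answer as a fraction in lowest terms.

1/2

Player 1's mix p on α must make Player 2 indifferent between α and β.
Player 2's payoff from α: 9p + 9(1−p). From β: 8p + 10(1−p).
Set equal: 1p = 1(1−p) → p = 1/2.
Probability on β is 1 − 1/2 = 1/2.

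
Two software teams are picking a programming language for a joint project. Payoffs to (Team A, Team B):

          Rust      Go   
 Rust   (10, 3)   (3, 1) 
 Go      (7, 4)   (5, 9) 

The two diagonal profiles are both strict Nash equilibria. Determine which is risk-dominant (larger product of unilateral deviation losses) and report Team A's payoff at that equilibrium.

At both Rust: Team A loses 10 − 7 = 3 by deviating; Team B loses 3 − 1 = 2. Product = 3·2 = 6.
At both Go: Team A loses 5 − 3 = 2 by deviating; Team B loses 9 − 4 = 5. Product = 2·5 = 10.
10 > 6, so both Go is risk-dominant. Team A's payoff there is 5.

5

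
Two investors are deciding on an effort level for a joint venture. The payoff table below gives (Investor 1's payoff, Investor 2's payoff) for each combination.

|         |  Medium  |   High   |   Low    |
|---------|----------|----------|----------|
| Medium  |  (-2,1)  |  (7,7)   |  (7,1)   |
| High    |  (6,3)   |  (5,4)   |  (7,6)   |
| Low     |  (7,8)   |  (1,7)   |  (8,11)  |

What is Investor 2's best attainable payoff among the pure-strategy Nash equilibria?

11

(Medium, High) is a pure NE (Investor 1: 7 ≥ 5; Investor 2: 7 ≥ 1). Investor 2 gets 7.
Both Low is a pure NE (Investor 1: 8 ≥ 7; Investor 2: 11 ≥ 8). Investor 2 gets 11.
Every other cell has a profitable deviation for at least one player. Highest of {7, 11} is 11.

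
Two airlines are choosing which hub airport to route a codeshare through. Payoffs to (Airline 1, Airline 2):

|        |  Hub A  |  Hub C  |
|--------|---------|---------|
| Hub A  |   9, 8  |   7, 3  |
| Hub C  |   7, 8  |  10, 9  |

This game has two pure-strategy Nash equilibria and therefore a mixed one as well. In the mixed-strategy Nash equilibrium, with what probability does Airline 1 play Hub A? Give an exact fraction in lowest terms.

1/6

Airline 1's mix p on Hub A must make Airline 2 indifferent between Hub A and Hub C.
Airline 2's payoff from Hub A: 8p + 8(1−p). From Hub C: 3p + 9(1−p).
Set equal: 5p = 1(1−p) → p = 1/6.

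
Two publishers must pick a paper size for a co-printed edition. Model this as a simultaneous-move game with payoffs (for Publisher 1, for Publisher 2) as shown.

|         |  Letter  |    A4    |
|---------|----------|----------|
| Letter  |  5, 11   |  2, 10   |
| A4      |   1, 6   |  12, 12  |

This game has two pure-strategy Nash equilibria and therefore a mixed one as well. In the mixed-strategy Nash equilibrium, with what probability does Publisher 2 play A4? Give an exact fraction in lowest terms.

Publisher 2's mix q on Letter must make Publisher 1 indifferent between Letter and A4.
Publisher 1's payoff from Letter: 5q + 2(1−q). From A4: 1q + 12(1−q).
Set equal: 4q = 10(1−q) → q = 10/14 = 5/7.
Probability on A4 is 1 − 5/7 = 2/7.

2/7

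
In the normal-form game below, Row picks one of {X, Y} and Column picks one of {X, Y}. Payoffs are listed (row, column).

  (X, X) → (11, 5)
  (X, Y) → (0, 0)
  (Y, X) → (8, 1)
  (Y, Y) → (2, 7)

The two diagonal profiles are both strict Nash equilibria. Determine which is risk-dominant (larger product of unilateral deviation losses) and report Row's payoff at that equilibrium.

At both X: Row loses 11 − 8 = 3 by deviating; Column loses 5 − 0 = 5. Product = 3·5 = 15.
At both Y: Row loses 2 − 0 = 2 by deviating; Column loses 7 − 1 = 6. Product = 2·6 = 12.
15 > 12, so both X is risk-dominant. Row's payoff there is 11.

11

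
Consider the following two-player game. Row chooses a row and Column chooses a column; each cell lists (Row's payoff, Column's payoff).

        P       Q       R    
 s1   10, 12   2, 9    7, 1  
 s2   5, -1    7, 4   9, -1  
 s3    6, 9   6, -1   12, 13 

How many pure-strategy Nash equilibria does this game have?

(s1, P): Row gets 10 (best alternative 6); Column gets 12 (best alternative 9). Neither deviates — NE.
(s2, Q): Row gets 7 (best alternative 6); Column gets 4 (best alternative -1). Neither deviates — NE.
(s3, R): Row gets 12 (best alternative 9); Column gets 13 (best alternative 9). Neither deviates — NE.
(s2, P) is not a NE: Row would switch to s1 (10 > 5).
No other cell survives both best-response checks, so there are 3 pure NE.

3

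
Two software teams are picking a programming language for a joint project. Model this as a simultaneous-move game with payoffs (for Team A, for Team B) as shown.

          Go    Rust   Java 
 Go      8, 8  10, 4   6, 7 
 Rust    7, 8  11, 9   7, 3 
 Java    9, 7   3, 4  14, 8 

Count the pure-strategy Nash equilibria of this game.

Both Rust: Team A gets 11 (best alternative 10); Team B gets 9 (best alternative 8). Neither deviates — NE.
Both Java: Team A gets 14 (best alternative 7); Team B gets 8 (best alternative 7). Neither deviates — NE.
Both Go is not a NE: Team A would switch to Java (9 > 8).
No other cell survives both best-response checks, so there are 2 pure NE.

2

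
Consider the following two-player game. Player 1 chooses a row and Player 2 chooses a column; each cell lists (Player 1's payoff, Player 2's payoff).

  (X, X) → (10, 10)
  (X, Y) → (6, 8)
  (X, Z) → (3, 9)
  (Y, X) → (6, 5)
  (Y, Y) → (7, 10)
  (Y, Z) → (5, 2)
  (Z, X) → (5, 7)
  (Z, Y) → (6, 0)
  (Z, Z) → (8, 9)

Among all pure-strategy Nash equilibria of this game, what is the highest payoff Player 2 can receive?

Both X is a pure NE (Player 1: 10 ≥ 6; Player 2: 10 ≥ 9). Player 2 gets 10.
Both Y is a pure NE (Player 1: 7 ≥ 6; Player 2: 10 ≥ 5). Player 2 gets 10.
Both Z is a pure NE (Player 1: 8 ≥ 5; Player 2: 9 ≥ 7). Player 2 gets 9.
Every other cell has a profitable deviation for at least one player. Highest of {10, 10, 9} is 10.

10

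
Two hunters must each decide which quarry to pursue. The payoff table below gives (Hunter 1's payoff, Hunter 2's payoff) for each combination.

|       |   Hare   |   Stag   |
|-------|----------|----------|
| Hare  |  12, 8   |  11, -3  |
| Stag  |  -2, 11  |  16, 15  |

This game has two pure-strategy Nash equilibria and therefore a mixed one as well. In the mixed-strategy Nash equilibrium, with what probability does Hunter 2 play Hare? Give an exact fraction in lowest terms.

5/19

Hunter 2's mix q on Hare must make Hunter 1 indifferent between Hare and Stag.
Hunter 1's payoff from Hare: 12q + 11(1−q). From Stag: (-2)q + 16(1−q).
Set equal: 14q = 5(1−q) → q = 5/19.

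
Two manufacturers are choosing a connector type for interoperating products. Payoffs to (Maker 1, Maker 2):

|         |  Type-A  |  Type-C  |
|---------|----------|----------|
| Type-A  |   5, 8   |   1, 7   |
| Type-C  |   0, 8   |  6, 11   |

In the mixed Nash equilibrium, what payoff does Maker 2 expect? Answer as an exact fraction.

8

Maker 1 mixes with probability p on Type-A, chosen so Maker 2 is indifferent: 8p + 8(1−p) = 7p + 11(1−p) gives p = 3/4.
Maker 2's expected payoff is 8·3/4 + 8·1/4 = 8.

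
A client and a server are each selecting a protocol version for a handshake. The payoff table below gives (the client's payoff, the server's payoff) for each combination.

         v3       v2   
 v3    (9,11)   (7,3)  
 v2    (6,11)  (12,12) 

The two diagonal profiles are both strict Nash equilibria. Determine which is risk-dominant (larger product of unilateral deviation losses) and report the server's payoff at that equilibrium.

At both v3: the client loses 9 − 6 = 3 by deviating; the server loses 11 − 3 = 8. Product = 3·8 = 24.
At both v2: the client loses 12 − 7 = 5 by deviating; the server loses 12 − 11 = 1. Product = 5·1 = 5.
24 > 5, so both v3 is risk-dominant. The server's payoff there is 11.

11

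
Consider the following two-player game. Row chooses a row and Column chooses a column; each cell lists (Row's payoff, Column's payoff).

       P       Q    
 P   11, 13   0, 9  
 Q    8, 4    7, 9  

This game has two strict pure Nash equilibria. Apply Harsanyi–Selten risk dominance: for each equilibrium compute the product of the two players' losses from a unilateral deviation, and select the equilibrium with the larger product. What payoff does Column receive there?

9

At both P: Row loses 11 − 8 = 3 by deviating; Column loses 13 − 9 = 4. Product = 3·4 = 12.
At both Q: Row loses 7 − 0 = 7 by deviating; Column loses 9 − 4 = 5. Product = 7·5 = 35.
35 > 12, so both Q is risk-dominant. Column's payoff there is 9.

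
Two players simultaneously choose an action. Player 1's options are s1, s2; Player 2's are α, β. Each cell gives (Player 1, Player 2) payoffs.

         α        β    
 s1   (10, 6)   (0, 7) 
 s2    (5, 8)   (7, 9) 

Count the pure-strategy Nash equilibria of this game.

1

(s2, β): Player 1 gets 7 (best alternative 0); Player 2 gets 9 (best alternative 8). Neither deviates — NE.
(s1, α) is not a NE: Player 2 would switch to β (7 > 6).
No other cell survives both best-response checks, so there is 1 pure NE.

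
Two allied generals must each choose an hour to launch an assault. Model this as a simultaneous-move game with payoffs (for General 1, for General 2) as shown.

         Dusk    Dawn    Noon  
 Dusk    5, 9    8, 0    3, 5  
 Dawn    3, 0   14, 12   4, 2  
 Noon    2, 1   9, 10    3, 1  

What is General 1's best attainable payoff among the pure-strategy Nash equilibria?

Both Dusk is a pure NE (General 1: 5 ≥ 3; General 2: 9 ≥ 5). General 1 gets 5.
Both Dawn is a pure NE (General 1: 14 ≥ 9; General 2: 12 ≥ 2). General 1 gets 14.
Every other cell has a profitable deviation for at least one player. Highest of {5, 14} is 14.

14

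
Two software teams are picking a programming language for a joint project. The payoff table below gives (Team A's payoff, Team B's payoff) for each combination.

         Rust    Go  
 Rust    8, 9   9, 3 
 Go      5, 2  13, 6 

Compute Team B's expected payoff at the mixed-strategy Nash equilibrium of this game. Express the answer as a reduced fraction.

24/5

Team A mixes with probability p on Rust, chosen so Team B is indifferent: 9p + 2(1−p) = 3p + 6(1−p) gives p = 2/5.
Team B's expected payoff is 9·2/5 + 2·3/5 = 24/5.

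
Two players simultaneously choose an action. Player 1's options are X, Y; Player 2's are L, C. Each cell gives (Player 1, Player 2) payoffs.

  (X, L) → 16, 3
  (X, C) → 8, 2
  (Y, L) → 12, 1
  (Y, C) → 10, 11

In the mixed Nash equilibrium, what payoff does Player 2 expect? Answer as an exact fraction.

31/11

Player 1 mixes with probability p on X, chosen so Player 2 is indifferent: 3p + 1(1−p) = 2p + 11(1−p) gives p = 10/11.
Player 2's expected payoff is 3·10/11 + 1·1/11 = 31/11.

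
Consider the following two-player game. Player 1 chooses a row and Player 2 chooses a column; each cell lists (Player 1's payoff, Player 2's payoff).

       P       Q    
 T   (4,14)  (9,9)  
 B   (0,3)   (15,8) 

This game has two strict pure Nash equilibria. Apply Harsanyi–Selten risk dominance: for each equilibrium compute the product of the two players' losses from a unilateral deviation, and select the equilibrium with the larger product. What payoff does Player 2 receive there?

At (T, P): Player 1 loses 4 − 0 = 4 by deviating; Player 2 loses 14 − 9 = 5. Product = 4·5 = 20.
At (B, Q): Player 1 loses 15 − 9 = 6 by deviating; Player 2 loses 8 − 3 = 5. Product = 6·5 = 30.
30 > 20, so (B, Q) is risk-dominant. Player 2's payoff there is 8.

8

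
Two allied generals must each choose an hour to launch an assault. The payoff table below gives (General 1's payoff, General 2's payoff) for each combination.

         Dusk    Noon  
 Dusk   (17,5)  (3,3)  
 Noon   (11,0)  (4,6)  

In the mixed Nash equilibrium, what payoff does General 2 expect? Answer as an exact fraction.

15/4

General 1 mixes with probability p on Dusk, chosen so General 2 is indifferent: 5p + 0(1−p) = 3p + 6(1−p) gives p = 3/4.
General 2's expected payoff is 5·3/4 + 0·1/4 = 15/4.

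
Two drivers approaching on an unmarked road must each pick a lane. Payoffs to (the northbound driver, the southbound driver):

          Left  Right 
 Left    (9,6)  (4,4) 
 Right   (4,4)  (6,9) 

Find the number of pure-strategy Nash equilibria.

Both Left: the northbound driver gets 9 (best alternative 4); the southbound driver gets 6 (best alternative 4). Neither deviates — NE.
Both Right: the northbound driver gets 6 (best alternative 4); the southbound driver gets 9 (best alternative 4). Neither deviates — NE.
(Left, Right) is not a NE: the northbound driver would switch to Right (6 > 4).
No other cell survives both best-response checks, so there are 2 pure NE.

2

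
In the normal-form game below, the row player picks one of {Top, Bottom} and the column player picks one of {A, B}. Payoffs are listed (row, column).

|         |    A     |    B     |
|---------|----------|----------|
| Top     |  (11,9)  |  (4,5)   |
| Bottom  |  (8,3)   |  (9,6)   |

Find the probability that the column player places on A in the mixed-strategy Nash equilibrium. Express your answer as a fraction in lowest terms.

5/8

The column player's mix q on A must make the row player indifferent between Top and Bottom.
The row player's payoff from Top: 11q + 4(1−q). From Bottom: 8q + 9(1−q).
Set equal: 3q = 5(1−q) → q = 5/8.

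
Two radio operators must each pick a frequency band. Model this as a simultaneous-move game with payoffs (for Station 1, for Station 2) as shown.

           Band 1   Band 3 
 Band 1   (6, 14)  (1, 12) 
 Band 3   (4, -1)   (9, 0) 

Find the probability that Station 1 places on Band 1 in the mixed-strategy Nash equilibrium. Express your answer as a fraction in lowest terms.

1/3

Station 1's mix p on Band 1 must make Station 2 indifferent between Band 1 and Band 3.
Station 2's payoff from Band 1: 14p + (-1)(1−p). From Band 3: 12p + 0(1−p).
Set equal: 2p = 1(1−p) → p = 1/3.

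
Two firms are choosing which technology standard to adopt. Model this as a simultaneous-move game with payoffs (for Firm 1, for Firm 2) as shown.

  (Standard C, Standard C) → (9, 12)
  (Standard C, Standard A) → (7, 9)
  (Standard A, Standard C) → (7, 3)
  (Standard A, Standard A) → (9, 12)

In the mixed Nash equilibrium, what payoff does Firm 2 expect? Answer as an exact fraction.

39/4

Firm 1 mixes with probability p on Standard C, chosen so Firm 2 is indifferent: 12p + 3(1−p) = 9p + 12(1−p) gives p = 3/4.
Firm 2's expected payoff is 12·3/4 + 3·1/4 = 39/4.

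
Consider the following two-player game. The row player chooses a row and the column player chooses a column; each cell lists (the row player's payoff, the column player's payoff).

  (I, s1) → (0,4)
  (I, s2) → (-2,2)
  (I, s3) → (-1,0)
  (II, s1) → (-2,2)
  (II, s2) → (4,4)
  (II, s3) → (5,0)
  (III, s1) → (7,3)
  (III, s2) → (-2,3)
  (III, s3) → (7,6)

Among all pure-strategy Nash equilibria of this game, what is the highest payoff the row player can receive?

(II, s2) is a pure NE (the row player: 4 ≥ -2; the column player: 4 ≥ 2). The row player gets 4.
(III, s3) is a pure NE (the row player: 7 ≥ 5; the column player: 6 ≥ 3). The row player gets 7.
Every other cell has a profitable deviation for at least one player. Highest of {4, 7} is 7.

7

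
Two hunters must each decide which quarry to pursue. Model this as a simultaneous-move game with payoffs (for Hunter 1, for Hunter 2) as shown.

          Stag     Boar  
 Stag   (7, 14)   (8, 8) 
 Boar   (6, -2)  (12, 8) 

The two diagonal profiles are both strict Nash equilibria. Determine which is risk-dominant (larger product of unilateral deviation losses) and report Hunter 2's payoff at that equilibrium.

8

At both Stag: Hunter 1 loses 7 − 6 = 1 by deviating; Hunter 2 loses 14 − 8 = 6. Product = 1·6 = 6.
At both Boar: Hunter 1 loses 12 − 8 = 4 by deviating; Hunter 2 loses 8 − (-2) = 10. Product = 4·10 = 40.
40 > 6, so both Boar is risk-dominant. Hunter 2's payoff there is 8.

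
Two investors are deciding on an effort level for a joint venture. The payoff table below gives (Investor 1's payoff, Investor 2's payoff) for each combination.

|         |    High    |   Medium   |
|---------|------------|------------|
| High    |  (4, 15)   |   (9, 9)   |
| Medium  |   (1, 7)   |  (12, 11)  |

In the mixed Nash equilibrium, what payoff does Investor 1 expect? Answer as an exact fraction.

13/2

Investor 2 mixes with probability q on High, chosen so Investor 1 is indifferent: 4q + 9(1−q) = 1q + 12(1−q) gives q = 1/2.
Investor 1's expected payoff (from either row, since indifferent) is 4·1/2 + 9·1/2 = 13/2.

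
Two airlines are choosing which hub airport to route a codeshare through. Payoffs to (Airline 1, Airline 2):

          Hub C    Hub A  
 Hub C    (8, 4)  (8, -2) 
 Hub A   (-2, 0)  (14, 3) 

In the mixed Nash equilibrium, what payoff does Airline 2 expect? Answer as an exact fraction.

4/3

Airline 1 mixes with probability p on Hub C, chosen so Airline 2 is indifferent: 4p + 0(1−p) = (-2)p + 3(1−p) gives p = 1/3.
Airline 2's expected payoff is 4·1/3 + 0·2/3 = 4/3.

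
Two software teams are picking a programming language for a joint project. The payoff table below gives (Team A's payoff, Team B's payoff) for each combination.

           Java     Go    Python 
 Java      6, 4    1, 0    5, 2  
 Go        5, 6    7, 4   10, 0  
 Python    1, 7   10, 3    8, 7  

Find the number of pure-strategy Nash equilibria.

Both Java: Team A gets 6 (best alternative 5); Team B gets 4 (best alternative 2). Neither deviates — NE.
Both Go is not a NE: Team A would switch to Python (10 > 7).
No other cell survives both best-response checks, so there is 1 pure NE.

1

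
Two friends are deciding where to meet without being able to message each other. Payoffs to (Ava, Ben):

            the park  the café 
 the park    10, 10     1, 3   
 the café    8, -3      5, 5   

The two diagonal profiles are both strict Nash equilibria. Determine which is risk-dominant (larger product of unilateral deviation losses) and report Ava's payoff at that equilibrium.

At both the park: Ava loses 10 − 8 = 2 by deviating; Ben loses 10 − 3 = 7. Product = 2·7 = 14.
At both the café: Ava loses 5 − 1 = 4 by deviating; Ben loses 5 − (-3) = 8. Product = 4·8 = 32.
32 > 14, so both the café is risk-dominant. Ava's payoff there is 5.

5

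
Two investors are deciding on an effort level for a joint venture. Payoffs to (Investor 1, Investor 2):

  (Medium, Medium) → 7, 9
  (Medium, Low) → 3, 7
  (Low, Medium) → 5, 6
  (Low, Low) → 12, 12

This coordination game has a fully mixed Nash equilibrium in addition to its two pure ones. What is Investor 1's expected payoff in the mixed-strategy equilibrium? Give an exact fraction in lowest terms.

Investor 2 mixes with probability q on Medium, chosen so Investor 1 is indifferent: 7q + 3(1−q) = 5q + 12(1−q) gives q = 9/11.
Investor 1's expected payoff (from either row, since indifferent) is 7·9/11 + 3·2/11 = 69/11.

69/11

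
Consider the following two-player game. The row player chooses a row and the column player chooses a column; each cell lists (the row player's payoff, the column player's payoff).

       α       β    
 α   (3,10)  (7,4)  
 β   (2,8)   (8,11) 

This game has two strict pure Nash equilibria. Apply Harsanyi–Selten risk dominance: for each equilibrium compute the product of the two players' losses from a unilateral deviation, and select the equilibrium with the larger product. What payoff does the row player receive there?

3

At both α: the row player loses 3 − 2 = 1 by deviating; the column player loses 10 − 4 = 6. Product = 1·6 = 6.
At both β: the row player loses 8 − 7 = 1 by deviating; the column player loses 11 − 8 = 3. Product = 1·3 = 3.
6 > 3, so both α is risk-dominant. The row player's payoff there is 3.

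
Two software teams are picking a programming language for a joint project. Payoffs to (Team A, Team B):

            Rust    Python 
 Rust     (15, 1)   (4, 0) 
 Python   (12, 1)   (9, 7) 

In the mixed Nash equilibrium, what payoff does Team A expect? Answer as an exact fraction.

87/8

Team B mixes with probability q on Rust, chosen so Team A is indifferent: 15q + 4(1−q) = 12q + 9(1−q) gives q = 5/8.
Team A's expected payoff (from either row, since indifferent) is 15·5/8 + 4·3/8 = 87/8.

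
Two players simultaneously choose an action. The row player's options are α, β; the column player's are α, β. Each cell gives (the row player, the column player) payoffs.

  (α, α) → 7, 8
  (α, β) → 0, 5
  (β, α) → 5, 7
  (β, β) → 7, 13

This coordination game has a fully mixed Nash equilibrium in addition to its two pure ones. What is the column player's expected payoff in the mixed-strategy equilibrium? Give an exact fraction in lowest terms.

The row player mixes with probability p on α, chosen so the column player is indifferent: 8p + 7(1−p) = 5p + 13(1−p) gives p = 2/3.
The column player's expected payoff is 8·2/3 + 7·1/3 = 23/3.

23/3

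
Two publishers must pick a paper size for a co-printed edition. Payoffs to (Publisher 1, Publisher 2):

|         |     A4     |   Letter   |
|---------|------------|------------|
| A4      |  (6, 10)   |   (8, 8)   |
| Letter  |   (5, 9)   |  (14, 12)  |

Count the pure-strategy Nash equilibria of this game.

Both A4: Publisher 1 gets 6 (best alternative 5); Publisher 2 gets 10 (best alternative 8). Neither deviates — NE.
Both Letter: Publisher 1 gets 14 (best alternative 8); Publisher 2 gets 12 (best alternative 9). Neither deviates — NE.
(A4, Letter) is not a NE: Publisher 1 would switch to Letter (14 > 8).
No other cell survives both best-response checks, so there are 2 pure NE.

2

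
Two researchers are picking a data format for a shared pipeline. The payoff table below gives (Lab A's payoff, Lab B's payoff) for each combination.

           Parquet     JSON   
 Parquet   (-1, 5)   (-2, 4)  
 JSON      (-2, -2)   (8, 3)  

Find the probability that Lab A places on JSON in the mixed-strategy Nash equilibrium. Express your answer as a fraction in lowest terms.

1/6

Lab A's mix p on Parquet must make Lab B indifferent between Parquet and JSON.
Lab B's payoff from Parquet: 5p + (-2)(1−p). From JSON: 4p + 3(1−p).
Set equal: 1p = 5(1−p) → p = 5/6.
Probability on JSON is 1 − 5/6 = 1/6.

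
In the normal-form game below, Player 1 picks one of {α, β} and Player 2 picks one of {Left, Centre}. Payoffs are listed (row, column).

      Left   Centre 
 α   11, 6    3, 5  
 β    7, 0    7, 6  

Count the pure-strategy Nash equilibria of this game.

(α, Left): Player 1 gets 11 (best alternative 7); Player 2 gets 6 (best alternative 5). Neither deviates — NE.
(β, Centre): Player 1 gets 7 (best alternative 3); Player 2 gets 6 (best alternative 0). Neither deviates — NE.
(α, Centre) is not a NE: Player 1 would switch to β (7 > 3).
No other cell survives both best-response checks, so there are 2 pure NE.

2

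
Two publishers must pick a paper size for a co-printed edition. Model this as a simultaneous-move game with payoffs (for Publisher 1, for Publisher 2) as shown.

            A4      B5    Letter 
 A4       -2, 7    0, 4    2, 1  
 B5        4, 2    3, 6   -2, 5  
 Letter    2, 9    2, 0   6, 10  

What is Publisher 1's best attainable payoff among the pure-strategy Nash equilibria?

6

Both B5 is a pure NE (Publisher 1: 3 ≥ 2; Publisher 2: 6 ≥ 5). Publisher 1 gets 3.
Both Letter is a pure NE (Publisher 1: 6 ≥ 2; Publisher 2: 10 ≥ 9). Publisher 1 gets 6.
Every other cell has a profitable deviation for at least one player. Highest of {3, 6} is 6.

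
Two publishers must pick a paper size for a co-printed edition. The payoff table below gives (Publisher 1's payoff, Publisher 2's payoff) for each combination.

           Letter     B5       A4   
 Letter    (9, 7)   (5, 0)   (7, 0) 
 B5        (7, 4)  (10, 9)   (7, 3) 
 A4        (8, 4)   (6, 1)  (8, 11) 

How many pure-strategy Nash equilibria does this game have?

Both Letter: Publisher 1 gets 9 (best alternative 8); Publisher 2 gets 7 (best alternative 0). Neither deviates — NE.
Both B5: Publisher 1 gets 10 (best alternative 6); Publisher 2 gets 9 (best alternative 4). Neither deviates — NE.
Both A4: Publisher 1 gets 8 (best alternative 7); Publisher 2 gets 11 (best alternative 4). Neither deviates — NE.
(B5, Letter) is not a NE: Publisher 1 would switch to Letter (9 > 7).
No other cell survives both best-response checks, so there are 3 pure NE.

3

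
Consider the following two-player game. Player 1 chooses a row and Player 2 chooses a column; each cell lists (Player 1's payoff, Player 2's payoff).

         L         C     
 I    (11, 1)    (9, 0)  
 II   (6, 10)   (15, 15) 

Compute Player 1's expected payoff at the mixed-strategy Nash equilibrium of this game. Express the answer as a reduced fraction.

Player 2 mixes with probability q on L, chosen so Player 1 is indifferent: 11q + 9(1−q) = 6q + 15(1−q) gives q = 6/11.
Player 1's expected payoff (from either row, since indifferent) is 11·6/11 + 9·5/11 = 111/11.

111/11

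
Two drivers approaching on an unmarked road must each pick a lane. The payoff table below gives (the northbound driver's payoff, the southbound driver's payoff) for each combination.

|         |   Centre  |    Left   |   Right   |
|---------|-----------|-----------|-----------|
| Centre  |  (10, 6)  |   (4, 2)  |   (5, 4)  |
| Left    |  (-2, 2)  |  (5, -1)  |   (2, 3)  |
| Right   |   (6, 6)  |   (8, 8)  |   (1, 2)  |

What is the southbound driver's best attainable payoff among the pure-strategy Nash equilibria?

8

Both Centre is a pure NE (the northbound driver: 10 ≥ 6; the southbound driver: 6 ≥ 4). The southbound driver gets 6.
(Right, Left) is a pure NE (the northbound driver: 8 ≥ 5; the southbound driver: 8 ≥ 6). The southbound driver gets 8.
Every other cell has a profitable deviation for at least one player. Highest of {6, 8} is 8.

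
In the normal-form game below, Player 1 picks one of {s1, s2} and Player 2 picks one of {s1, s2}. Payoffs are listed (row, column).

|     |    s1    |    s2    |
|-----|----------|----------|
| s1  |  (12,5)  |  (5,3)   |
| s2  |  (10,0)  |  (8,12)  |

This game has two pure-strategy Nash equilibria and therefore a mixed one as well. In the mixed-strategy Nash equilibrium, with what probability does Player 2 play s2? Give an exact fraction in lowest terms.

2/5

Player 2's mix q on s1 must make Player 1 indifferent between s1 and s2.
Player 1's payoff from s1: 12q + 5(1−q). From s2: 10q + 8(1−q).
Set equal: 2q = 3(1−q) → q = 3/5.
Probability on s2 is 1 − 3/5 = 2/5.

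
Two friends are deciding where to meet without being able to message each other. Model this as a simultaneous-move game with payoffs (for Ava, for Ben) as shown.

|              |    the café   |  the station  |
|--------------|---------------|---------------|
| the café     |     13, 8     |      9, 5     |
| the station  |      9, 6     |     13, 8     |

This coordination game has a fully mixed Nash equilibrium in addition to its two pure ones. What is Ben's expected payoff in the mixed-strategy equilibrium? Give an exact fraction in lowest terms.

Ava mixes with probability p on the café, chosen so Ben is indifferent: 8p + 6(1−p) = 5p + 8(1−p) gives p = 2/5.
Ben's expected payoff is 8·2/5 + 6·3/5 = 34/5.

34/5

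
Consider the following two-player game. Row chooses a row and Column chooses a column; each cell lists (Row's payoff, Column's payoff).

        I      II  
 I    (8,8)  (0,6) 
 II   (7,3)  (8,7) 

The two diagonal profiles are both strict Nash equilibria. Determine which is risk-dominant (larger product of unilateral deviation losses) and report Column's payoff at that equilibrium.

At both I: Row loses 8 − 7 = 1 by deviating; Column loses 8 − 6 = 2. Product = 1·2 = 2.
At both II: Row loses 8 − 0 = 8 by deviating; Column loses 7 − 3 = 4. Product = 8·4 = 32.
32 > 2, so both II is risk-dominant. Column's payoff there is 7.

7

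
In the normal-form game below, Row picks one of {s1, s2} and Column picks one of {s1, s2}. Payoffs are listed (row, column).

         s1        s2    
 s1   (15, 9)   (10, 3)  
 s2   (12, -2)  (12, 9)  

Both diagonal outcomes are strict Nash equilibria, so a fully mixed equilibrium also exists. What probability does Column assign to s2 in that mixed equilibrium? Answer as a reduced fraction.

Column's mix q on s1 must make Row indifferent between s1 and s2.
Row's payoff from s1: 15q + 10(1−q). From s2: 12q + 12(1−q).
Set equal: 3q = 2(1−q) → q = 2/5.
Probability on s2 is 1 − 2/5 = 3/5.

3/5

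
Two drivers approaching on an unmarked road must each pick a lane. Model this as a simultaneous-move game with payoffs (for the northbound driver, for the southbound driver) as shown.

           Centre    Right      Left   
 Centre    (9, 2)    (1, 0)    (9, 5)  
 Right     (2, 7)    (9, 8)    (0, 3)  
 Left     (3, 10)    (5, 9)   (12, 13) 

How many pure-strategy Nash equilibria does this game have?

Both Right: the northbound driver gets 9 (best alternative 5); the southbound driver gets 8 (best alternative 7). Neither deviates — NE.
Both Left: the northbound driver gets 12 (best alternative 9); the southbound driver gets 13 (best alternative 10). Neither deviates — NE.
Both Centre is not a NE: the southbound driver would switch to Left (5 > 2).
No other cell survives both best-response checks, so there are 2 pure NE.

2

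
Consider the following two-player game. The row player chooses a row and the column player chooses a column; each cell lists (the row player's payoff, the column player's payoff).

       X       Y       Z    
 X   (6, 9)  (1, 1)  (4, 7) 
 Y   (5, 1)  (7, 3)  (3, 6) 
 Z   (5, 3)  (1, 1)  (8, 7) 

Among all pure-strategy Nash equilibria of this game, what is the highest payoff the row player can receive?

Both X is a pure NE (the row player: 6 ≥ 5; the column player: 9 ≥ 7). The row player gets 6.
Both Z is a pure NE (the row player: 8 ≥ 4; the column player: 7 ≥ 3). The row player gets 8.
Every other cell has a profitable deviation for at least one player. Highest of {6, 8} is 8.

8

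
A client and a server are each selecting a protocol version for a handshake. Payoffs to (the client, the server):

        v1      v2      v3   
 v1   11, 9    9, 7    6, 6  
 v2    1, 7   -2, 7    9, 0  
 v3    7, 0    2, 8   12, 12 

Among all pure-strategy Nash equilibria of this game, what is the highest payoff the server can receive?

Both v1 is a pure NE (the client: 11 ≥ 7; the server: 9 ≥ 7). The server gets 9.
Both v3 is a pure NE (the client: 12 ≥ 9; the server: 12 ≥ 8). The server gets 12.
Every other cell has a profitable deviation for at least one player. Highest of {9, 12} is 12.

12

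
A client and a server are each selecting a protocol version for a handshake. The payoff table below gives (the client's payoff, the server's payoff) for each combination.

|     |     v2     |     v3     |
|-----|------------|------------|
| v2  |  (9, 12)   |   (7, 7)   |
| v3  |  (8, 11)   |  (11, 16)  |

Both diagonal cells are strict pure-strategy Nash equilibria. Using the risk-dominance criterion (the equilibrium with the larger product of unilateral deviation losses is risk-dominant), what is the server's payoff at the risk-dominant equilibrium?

At both v2: the client loses 9 − 8 = 1 by deviating; the server loses 12 − 7 = 5. Product = 1·5 = 5.
At both v3: the client loses 11 − 7 = 4 by deviating; the server loses 16 − 11 = 5. Product = 4·5 = 20.
20 > 5, so both v3 is risk-dominant. The server's payoff there is 16.

16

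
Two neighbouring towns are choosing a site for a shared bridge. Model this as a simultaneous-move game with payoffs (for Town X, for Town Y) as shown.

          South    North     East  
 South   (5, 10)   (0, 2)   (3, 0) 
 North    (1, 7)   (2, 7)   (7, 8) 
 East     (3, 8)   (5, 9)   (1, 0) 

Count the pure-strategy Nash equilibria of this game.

Both South: Town X gets 5 (best alternative 3); Town Y gets 10 (best alternative 2). Neither deviates — NE.
(North, East): Town X gets 7 (best alternative 3); Town Y gets 8 (best alternative 7). Neither deviates — NE.
(East, North): Town X gets 5 (best alternative 2); Town Y gets 9 (best alternative 8). Neither deviates — NE.
Both East is not a NE: Town X would switch to North (7 > 1).
No other cell survives both best-response checks, so there are 3 pure NE.

3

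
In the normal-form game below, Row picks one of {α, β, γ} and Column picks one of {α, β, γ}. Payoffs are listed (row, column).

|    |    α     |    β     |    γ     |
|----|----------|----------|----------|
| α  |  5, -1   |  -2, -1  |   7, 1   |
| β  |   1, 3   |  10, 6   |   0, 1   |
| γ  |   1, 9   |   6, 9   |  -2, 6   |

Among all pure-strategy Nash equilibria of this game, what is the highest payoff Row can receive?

(α, γ) is a pure NE (Row: 7 ≥ 0; Column: 1 ≥ -1). Row gets 7.
Both β is a pure NE (Row: 10 ≥ 6; Column: 6 ≥ 3). Row gets 10.
Every other cell has a profitable deviation for at least one player. Highest of {7, 10} is 10.

10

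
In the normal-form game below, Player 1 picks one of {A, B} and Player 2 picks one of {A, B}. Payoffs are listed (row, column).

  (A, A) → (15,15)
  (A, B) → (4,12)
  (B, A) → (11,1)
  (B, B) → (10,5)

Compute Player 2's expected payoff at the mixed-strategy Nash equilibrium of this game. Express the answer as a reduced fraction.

9

Player 1 mixes with probability p on A, chosen so Player 2 is indifferent: 15p + 1(1−p) = 12p + 5(1−p) gives p = 4/7.
Player 2's expected payoff is 15·4/7 + 1·3/7 = 9.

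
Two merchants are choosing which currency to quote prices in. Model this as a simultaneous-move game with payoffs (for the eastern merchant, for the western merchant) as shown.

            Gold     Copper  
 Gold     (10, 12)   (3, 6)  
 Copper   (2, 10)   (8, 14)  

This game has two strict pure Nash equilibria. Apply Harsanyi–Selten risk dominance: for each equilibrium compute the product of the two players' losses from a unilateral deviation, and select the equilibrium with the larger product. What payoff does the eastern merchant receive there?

At both Gold: the eastern merchant loses 10 − 2 = 8 by deviating; the western merchant loses 12 − 6 = 6. Product = 8·6 = 48.
At both Copper: the eastern merchant loses 8 − 3 = 5 by deviating; the western merchant loses 14 − 10 = 4. Product = 5·4 = 20.
48 > 20, so both Gold is risk-dominant. The eastern merchant's payoff there is 10.

10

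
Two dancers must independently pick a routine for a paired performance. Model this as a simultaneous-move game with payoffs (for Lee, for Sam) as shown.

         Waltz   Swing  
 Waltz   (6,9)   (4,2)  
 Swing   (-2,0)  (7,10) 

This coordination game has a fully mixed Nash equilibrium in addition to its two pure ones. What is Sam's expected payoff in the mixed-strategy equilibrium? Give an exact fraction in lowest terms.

Lee mixes with probability p on Waltz, chosen so Sam is indifferent: 9p + 0(1−p) = 2p + 10(1−p) gives p = 10/17.
Sam's expected payoff is 9·10/17 + 0·7/17 = 90/17.

90/17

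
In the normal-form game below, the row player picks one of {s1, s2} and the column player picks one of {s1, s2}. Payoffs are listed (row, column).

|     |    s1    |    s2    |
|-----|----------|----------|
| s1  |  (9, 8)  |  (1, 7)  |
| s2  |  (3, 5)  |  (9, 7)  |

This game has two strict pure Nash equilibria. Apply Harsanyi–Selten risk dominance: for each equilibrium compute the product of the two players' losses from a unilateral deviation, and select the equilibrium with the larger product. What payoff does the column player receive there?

At both s1: the row player loses 9 − 3 = 6 by deviating; the column player loses 8 − 7 = 1. Product = 6·1 = 6.
At both s2: the row player loses 9 − 1 = 8 by deviating; the column player loses 7 − 5 = 2. Product = 8·2 = 16.
16 > 6, so both s2 is risk-dominant. The column player's payoff there is 7.

7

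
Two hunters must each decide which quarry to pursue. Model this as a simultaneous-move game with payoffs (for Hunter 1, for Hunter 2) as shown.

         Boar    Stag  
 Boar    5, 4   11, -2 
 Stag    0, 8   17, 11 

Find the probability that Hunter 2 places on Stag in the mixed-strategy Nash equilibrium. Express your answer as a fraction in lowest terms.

Hunter 2's mix q on Boar must make Hunter 1 indifferent between Boar and Stag.
Hunter 1's payoff from Boar: 5q + 11(1−q). From Stag: 0q + 17(1−q).
Set equal: 5q = 6(1−q) → q = 6/11.
Probability on Stag is 1 − 6/11 = 5/11.

5/11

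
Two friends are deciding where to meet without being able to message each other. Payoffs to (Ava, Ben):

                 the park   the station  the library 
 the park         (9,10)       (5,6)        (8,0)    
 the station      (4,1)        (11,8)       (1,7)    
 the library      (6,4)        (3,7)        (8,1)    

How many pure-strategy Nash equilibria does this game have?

Both the park: Ava gets 9 (best alternative 6); Ben gets 10 (best alternative 6). Neither deviates — NE.
Both the station: Ava gets 11 (best alternative 5); Ben gets 8 (best alternative 7). Neither deviates — NE.
Both the library is not a NE: Ben would switch to the station (7 > 1).
No other cell survives both best-response checks, so there are 2 pure NE.

2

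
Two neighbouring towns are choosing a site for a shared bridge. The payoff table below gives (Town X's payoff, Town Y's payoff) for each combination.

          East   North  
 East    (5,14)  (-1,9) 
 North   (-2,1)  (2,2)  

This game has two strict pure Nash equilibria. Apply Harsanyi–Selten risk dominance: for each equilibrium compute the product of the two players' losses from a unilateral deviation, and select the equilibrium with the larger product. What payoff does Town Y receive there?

14

At both East: Town X loses 5 − (-2) = 7 by deviating; Town Y loses 14 − 9 = 5. Product = 7·5 = 35.
At both North: Town X loses 2 − (-1) = 3 by deviating; Town Y loses 2 − 1 = 1. Product = 3·1 = 3.
35 > 3, so both East is risk-dominant. Town Y's payoff there is 14.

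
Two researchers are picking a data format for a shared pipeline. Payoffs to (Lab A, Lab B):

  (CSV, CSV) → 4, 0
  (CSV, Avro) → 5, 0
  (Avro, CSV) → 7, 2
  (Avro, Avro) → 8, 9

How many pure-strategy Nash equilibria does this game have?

Both Avro: Lab A gets 8 (best alternative 5); Lab B gets 9 (best alternative 2). Neither deviates — NE.
Both CSV is not a NE: Lab A would switch to Avro (7 > 4).
No other cell survives both best-response checks, so there is 1 pure NE.

1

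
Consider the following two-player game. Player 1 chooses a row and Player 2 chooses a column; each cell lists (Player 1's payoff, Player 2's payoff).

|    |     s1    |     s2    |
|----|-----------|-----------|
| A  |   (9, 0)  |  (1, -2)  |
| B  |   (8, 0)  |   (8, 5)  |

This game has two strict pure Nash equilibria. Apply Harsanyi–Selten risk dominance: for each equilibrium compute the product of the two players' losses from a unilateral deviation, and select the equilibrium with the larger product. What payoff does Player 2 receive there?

At (A, s1): Player 1 loses 9 − 8 = 1 by deviating; Player 2 loses 0 − (-2) = 2. Product = 1·2 = 2.
At (B, s2): Player 1 loses 8 − 1 = 7 by deviating; Player 2 loses 5 − 0 = 5. Product = 7·5 = 35.
35 > 2, so (B, s2) is risk-dominant. Player 2's payoff there is 5.

5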